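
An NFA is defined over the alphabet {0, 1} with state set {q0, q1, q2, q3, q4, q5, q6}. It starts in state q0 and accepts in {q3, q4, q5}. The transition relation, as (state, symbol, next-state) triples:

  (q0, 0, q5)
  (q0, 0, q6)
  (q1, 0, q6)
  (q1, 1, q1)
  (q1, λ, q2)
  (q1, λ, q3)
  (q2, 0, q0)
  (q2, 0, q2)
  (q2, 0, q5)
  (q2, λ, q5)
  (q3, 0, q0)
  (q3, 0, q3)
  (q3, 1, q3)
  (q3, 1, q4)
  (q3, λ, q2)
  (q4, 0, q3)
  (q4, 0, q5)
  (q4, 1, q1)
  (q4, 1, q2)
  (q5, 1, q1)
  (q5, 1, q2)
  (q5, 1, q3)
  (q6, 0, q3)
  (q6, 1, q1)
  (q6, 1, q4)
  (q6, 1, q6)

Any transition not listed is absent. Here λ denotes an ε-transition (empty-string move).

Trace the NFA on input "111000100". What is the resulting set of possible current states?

∅

Start in {q0}.
Read '1': {q0} → ∅.
The set is empty and remains empty for the remaining 8 symbols.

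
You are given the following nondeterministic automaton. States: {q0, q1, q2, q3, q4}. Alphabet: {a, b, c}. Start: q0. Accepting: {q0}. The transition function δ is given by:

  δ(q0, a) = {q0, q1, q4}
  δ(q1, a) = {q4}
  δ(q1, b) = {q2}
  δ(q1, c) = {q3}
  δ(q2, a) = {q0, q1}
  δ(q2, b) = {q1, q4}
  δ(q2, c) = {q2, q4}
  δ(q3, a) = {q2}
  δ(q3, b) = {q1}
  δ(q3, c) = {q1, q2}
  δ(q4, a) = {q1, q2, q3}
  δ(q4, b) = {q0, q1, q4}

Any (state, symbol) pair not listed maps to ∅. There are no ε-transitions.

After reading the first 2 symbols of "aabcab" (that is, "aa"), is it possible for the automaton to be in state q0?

Start in {q0}.
Read 'a': q0→{q0, q1, q4}; now {q0, q1, q4}.
Read 'a': q0→{q0, q1, q4}, q1→{q4}, q4→{q1, q2, q3}; now {q0, q1, q2, q3, q4}.
State q0 is in {q0, q1, q2, q3, q4}.

Yes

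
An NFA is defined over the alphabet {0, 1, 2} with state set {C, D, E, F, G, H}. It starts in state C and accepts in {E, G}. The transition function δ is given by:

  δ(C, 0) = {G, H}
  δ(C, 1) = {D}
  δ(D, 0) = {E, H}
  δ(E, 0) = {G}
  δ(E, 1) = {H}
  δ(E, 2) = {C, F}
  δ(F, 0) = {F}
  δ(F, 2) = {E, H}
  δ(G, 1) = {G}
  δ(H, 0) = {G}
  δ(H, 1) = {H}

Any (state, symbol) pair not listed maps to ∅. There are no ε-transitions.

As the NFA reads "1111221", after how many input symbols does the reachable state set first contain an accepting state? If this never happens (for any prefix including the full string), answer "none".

Start in {C}.
Read '1': C→{D}; now {D}.
Read '1': D→∅; now ∅.
The set is empty and remains empty for the remaining 5 symbols.
No reachable set along the way intersects F.

none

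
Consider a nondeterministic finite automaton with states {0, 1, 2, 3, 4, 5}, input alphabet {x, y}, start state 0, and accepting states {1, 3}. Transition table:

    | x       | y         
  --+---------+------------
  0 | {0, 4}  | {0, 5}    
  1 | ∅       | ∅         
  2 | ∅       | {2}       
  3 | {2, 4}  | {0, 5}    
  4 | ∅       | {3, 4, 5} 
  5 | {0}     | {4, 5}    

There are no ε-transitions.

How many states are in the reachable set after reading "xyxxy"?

4

Start in {0}.
Read 'x': 0→{0, 4}; now {0, 4}.
Read 'y': 0→{0, 5}, 4→{3, 4, 5}; now {0, 3, 4, 5}.
Read 'x': 0→{0, 4}, 3→{2, 4}, 4→∅, 5→{0}; now {0, 2, 4}.
Read 'x': 0→{0, 4}, 2→∅, 4→∅; now {0, 4}.
Read 'y': 0→{0, 5}, 4→{3, 4, 5}; now {0, 3, 4, 5}.
That set has 4 states.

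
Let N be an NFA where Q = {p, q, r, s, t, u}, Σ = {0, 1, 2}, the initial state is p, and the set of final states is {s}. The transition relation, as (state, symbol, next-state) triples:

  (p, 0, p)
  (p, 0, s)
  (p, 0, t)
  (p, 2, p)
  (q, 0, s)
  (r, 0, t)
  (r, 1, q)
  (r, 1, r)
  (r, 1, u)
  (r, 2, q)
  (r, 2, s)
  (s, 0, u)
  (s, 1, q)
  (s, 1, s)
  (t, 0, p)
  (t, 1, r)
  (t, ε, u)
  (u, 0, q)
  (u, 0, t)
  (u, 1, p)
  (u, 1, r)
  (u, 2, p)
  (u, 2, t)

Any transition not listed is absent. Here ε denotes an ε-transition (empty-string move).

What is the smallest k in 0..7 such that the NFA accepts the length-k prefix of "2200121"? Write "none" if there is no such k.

Start in {p}.
Read '2': {p} → {p}.
Read '2': {p} → {p}.
Read '0': {p} → {p, s, t, u}.
None of the earlier sets intersect F, but {p, s, t, u} does.

3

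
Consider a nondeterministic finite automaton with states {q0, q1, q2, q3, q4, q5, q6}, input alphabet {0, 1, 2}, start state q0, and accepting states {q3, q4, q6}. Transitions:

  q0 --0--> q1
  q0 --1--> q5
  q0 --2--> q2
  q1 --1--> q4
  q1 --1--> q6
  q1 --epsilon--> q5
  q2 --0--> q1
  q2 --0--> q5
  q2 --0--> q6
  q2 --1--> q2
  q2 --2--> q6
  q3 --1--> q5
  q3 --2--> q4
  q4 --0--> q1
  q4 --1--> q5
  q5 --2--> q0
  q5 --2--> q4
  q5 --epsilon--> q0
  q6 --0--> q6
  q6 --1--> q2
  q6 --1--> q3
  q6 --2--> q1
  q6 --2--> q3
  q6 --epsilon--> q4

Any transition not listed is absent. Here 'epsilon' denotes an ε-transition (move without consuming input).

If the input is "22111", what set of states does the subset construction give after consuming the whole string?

Start in {q0}.
Read '2': q0→{q2}; now {q2}.
Read '2': q2→{q6}; union {q6}; ε-closure = {q4, q6}.
Read '1': q4→{q5}, q6→{q2, q3}; union {q2, q3, q5}; ε-closure = {q0, q2, q3, q5}.
Read '1': q0→{q5}, q2→{q2}, q3→{q5}, q5→∅; union {q2, q5}; ε-closure = {q0, q2, q5}.
Read '1': q0→{q5}, q2→{q2}, q5→∅; union {q2, q5}; ε-closure = {q0, q2, q5}.

{q0, q2, q5}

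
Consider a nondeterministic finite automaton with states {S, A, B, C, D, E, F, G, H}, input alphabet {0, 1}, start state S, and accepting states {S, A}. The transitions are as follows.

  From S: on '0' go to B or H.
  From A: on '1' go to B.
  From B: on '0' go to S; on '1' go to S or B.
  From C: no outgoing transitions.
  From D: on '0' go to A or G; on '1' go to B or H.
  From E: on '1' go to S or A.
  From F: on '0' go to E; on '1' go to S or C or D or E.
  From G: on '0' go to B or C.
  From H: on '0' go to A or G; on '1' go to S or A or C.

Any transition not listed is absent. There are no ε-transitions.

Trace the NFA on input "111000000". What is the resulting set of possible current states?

∅

Start in {S}.
Read '1': {S} → ∅.
The set is empty and remains empty for the remaining 8 symbols.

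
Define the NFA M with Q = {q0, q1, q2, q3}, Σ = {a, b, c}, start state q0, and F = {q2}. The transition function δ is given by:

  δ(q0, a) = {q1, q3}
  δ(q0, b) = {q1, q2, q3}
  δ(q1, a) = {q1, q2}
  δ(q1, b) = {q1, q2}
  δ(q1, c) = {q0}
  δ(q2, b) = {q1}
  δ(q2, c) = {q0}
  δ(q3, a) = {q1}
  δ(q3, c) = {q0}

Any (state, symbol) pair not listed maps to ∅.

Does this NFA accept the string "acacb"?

Yes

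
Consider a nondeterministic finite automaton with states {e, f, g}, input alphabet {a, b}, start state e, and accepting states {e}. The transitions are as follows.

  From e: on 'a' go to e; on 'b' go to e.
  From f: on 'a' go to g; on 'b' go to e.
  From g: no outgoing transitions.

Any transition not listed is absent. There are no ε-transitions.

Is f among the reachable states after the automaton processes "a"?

No

Start in {e}.
Read 'a': {e} → {e}.
State f is not in {e}.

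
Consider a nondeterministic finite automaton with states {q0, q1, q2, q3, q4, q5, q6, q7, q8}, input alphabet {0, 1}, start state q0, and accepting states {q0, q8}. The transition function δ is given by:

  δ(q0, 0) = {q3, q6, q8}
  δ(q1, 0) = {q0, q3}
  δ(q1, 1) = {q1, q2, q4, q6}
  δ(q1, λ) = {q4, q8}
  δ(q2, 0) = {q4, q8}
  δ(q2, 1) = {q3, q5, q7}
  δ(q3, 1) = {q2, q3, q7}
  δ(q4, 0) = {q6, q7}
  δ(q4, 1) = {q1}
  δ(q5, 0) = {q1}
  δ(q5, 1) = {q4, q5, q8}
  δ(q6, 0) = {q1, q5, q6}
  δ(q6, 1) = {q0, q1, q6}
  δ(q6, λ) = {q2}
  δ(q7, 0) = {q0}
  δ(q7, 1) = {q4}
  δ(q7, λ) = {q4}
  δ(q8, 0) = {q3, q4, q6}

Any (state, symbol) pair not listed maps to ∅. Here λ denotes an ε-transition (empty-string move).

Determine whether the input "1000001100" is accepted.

No

Start in {q0}.
Read '1': {q0} → ∅.
The set is empty and remains empty for the remaining 9 symbols.
The final set ∅ contains no accepting state.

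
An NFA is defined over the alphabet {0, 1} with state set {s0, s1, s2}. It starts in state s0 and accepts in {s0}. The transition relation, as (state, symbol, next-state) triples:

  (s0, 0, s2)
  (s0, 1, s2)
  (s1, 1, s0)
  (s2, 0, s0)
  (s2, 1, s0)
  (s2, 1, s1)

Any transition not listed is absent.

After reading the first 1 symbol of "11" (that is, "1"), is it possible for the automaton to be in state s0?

Start in {s0}.
Read '1': s0→{s2}; now {s2}.
State s0 is not in {s2}.

No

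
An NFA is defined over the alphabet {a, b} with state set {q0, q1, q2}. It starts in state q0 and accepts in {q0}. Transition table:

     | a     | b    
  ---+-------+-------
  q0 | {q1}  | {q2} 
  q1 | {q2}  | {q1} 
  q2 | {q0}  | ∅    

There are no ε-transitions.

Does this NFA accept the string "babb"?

No

Start in {q0}.
Read 'b': {q0} → {q2}.
Read 'a': {q2} → {q0}.
Read 'b': {q0} → {q2}.
Read 'b': {q2} → ∅.
The final set ∅ contains no accepting state.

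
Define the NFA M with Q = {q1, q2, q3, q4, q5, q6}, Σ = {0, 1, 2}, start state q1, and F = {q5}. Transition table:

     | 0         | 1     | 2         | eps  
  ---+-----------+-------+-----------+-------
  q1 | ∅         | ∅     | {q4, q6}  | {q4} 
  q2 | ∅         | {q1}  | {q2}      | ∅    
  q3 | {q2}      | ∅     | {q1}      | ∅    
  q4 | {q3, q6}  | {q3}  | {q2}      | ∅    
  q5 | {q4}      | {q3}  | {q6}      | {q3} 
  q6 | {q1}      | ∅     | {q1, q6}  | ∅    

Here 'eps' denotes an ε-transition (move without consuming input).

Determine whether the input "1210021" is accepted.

No

Start: ε-closure({q1}) = {q1, q4}.
Read '1': q1→∅, q4→{q3}; now {q3}.
Read '2': q3→{q1}; union {q1}; ε-closure = {q1, q4}.
Read '1': q1→∅, q4→{q3}; now {q3}.
Read '0': q3→{q2}; now {q2}.
Read '0': q2→∅; now ∅.
The set is empty and remains empty for the remaining 2 symbols.
The final set ∅ contains no accepting state.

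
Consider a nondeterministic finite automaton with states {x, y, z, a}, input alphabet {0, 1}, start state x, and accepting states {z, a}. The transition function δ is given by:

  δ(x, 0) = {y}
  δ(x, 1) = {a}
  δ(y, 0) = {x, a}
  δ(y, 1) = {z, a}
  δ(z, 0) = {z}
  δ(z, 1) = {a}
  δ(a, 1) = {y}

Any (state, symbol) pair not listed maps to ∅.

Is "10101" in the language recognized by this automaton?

No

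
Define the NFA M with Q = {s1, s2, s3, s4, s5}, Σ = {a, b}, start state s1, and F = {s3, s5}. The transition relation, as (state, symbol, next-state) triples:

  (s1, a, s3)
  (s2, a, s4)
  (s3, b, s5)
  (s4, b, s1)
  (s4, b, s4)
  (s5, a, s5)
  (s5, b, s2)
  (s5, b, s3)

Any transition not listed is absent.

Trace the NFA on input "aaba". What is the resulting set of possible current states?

Start in {s1}.
Read 'a': s1→{s3}; now {s3}.
Read 'a': s3→∅; now ∅.
The set is empty and remains empty for the remaining 2 symbols.

∅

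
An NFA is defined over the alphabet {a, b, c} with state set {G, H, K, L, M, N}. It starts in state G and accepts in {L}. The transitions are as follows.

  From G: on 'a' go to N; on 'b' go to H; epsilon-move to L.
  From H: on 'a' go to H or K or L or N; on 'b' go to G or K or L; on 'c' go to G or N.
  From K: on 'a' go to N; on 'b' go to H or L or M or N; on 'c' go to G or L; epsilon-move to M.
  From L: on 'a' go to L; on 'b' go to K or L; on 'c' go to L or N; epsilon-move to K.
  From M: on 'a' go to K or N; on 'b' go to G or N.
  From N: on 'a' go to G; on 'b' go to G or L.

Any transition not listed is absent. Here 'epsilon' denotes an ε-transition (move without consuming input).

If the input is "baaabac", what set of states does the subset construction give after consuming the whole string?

Start: ε-closure({G}) = {G, K, L, M}.
Read 'b': G→{H}, K→{H, L, M, N}, L→{K, L}, M→{G, N}; now {G, H, K, L, M, N}.
Read 'a': G→{N}, H→{H, K, L, N}, K→{N}, L→{L}, M→{K, N}, N→{G}; union {G, H, K, L, N}; ε-closure = {G, H, K, L, M, N}.
Read 'a': G→{N}, H→{H, K, L, N}, K→{N}, L→{L}, M→{K, N}, N→{G}; union {G, H, K, L, N}; ε-closure = {G, H, K, L, M, N}.
Read 'a': G→{N}, H→{H, K, L, N}, K→{N}, L→{L}, M→{K, N}, N→{G}; union {G, H, K, L, N}; ε-closure = {G, H, K, L, M, N}.
Read 'b': G→{H}, H→{G, K, L}, K→{H, L, M, N}, L→{K, L}, M→{G, N}, N→{G, L}; now {G, H, K, L, M, N}.
Read 'a': G→{N}, H→{H, K, L, N}, K→{N}, L→{L}, M→{K, N}, N→{G}; union {G, H, K, L, N}; ε-closure = {G, H, K, L, M, N}.
Read 'c': G→∅, H→{G, N}, K→{G, L}, L→{L, N}, M→∅, N→∅; union {G, L, N}; ε-closure = {G, K, L, M, N}.

{G, K, L, M, N}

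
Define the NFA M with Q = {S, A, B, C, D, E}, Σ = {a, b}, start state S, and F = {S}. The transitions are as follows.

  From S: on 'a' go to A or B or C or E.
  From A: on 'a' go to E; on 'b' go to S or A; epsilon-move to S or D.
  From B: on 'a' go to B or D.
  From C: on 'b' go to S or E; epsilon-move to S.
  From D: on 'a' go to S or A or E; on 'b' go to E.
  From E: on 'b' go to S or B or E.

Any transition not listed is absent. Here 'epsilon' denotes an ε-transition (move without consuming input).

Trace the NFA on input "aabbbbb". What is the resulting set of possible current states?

Start in {S}.
Read 'a': {S} → {S, A, B, C, D, E}.
Read 'a': {S, A, B, C, D, E} → {S, A, B, C, D, E}.
Read 'b': {S, A, B, C, D, E} → {S, A, B, D, E}.
Read 'b': {S, A, B, D, E} → {S, A, B, D, E}.
Read 'b': {S, A, B, D, E} → {S, A, B, D, E}.
Read 'b': {S, A, B, D, E} → {S, A, B, D, E}.
Read 'b': {S, A, B, D, E} → {S, A, B, D, E}.

{S, A, B, D, E}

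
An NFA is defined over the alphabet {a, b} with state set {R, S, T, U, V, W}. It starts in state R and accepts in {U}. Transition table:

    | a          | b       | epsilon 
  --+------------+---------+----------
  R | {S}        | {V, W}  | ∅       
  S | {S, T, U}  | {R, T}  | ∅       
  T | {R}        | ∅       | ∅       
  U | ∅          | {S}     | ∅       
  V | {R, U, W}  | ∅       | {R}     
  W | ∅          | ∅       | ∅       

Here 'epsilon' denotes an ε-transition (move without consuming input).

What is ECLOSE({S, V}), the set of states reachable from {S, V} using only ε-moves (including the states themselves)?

Begin with {S, V}.
ε-move V → R; add R.

{R, S, V}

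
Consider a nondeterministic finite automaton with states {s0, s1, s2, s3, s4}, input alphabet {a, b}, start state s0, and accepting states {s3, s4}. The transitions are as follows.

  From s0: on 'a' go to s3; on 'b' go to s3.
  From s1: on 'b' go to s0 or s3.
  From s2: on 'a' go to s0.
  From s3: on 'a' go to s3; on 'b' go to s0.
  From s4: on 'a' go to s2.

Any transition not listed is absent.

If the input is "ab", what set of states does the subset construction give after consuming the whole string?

{s0}

Start in {s0}.
Read 'a': s0→{s3}; now {s3}.
Read 'b': s3→{s0}; now {s0}.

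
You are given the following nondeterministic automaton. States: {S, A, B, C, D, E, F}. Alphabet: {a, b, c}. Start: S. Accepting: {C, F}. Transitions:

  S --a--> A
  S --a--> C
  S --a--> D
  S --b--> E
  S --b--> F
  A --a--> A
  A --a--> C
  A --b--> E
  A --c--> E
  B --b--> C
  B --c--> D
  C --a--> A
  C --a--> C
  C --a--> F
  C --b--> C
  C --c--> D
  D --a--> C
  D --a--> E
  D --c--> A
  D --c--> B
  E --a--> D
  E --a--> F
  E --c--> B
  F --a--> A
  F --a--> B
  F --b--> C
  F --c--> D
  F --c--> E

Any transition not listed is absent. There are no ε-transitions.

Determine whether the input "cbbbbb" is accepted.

No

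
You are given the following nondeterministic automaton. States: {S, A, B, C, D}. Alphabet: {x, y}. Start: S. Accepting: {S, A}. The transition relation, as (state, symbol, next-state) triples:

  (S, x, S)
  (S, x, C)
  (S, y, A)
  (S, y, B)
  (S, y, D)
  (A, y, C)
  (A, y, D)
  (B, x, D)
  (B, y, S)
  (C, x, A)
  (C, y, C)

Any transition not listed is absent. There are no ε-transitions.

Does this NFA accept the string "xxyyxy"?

Start in {S}.
Read 'x': S→{S, C}; now {S, C}.
Read 'x': S→{S, C}, C→{A}; now {S, A, C}.
Read 'y': S→{A, B, D}, A→{C, D}, C→{C}; now {A, B, C, D}.
Read 'y': A→{C, D}, B→{S}, C→{C}, D→∅; now {S, C, D}.
Read 'x': S→{S, C}, C→{A}, D→∅; now {S, A, C}.
Read 'y': S→{A, B, D}, A→{C, D}, C→{C}; now {A, B, C, D}.
The final set {A, B, C, D} contains the accepting state A.

Yes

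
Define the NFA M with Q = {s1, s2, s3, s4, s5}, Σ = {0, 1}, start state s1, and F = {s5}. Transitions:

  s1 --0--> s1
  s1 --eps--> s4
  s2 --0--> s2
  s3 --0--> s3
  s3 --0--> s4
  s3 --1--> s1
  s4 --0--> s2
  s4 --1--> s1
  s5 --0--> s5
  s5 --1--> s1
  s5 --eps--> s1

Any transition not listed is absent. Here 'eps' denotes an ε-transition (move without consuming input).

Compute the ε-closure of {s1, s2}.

{s1, s2, s4}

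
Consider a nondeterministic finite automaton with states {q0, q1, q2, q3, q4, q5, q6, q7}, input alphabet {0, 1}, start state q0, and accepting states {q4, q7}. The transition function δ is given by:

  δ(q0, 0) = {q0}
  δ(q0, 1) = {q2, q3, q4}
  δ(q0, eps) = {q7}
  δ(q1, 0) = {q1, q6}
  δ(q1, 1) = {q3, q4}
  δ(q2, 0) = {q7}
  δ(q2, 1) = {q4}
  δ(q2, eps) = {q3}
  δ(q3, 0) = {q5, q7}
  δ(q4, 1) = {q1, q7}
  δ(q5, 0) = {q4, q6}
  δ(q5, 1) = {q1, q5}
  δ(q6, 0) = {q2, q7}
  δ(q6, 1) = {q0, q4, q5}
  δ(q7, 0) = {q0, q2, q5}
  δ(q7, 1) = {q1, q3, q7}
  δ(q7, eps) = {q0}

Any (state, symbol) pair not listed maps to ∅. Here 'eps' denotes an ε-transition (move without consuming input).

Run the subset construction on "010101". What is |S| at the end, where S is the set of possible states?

Start: ε-closure({q0}) = {q0, q7}.
Read '0': {q0, q7} → {q0, q2, q3, q5, q7}.
Read '1': {q0, q2, q3, q5, q7} → {q0, q1, q2, q3, q4, q5, q7}.
Read '0': {q0, q1, q2, q3, q4, q5, q7} → {q0, q1, q2, q3, q4, q5, q6, q7}.
Read '1': {q0, q1, q2, q3, q4, q5, q6, q7} → {q0, q1, q2, q3, q4, q5, q7}.
Read '0': {q0, q1, q2, q3, q4, q5, q7} → {q0, q1, q2, q3, q4, q5, q6, q7}.
Read '1': {q0, q1, q2, q3, q4, q5, q6, q7} → {q0, q1, q2, q3, q4, q5, q7}.
That set has 7 states.

7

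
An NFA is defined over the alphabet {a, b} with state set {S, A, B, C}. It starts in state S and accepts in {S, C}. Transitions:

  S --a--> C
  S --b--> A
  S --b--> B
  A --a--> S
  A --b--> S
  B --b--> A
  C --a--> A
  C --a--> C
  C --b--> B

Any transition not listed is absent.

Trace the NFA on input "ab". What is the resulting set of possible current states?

Start in {S}.
Read 'a': S→{C}; now {C}.
Read 'b': C→{B}; now {B}.

{B}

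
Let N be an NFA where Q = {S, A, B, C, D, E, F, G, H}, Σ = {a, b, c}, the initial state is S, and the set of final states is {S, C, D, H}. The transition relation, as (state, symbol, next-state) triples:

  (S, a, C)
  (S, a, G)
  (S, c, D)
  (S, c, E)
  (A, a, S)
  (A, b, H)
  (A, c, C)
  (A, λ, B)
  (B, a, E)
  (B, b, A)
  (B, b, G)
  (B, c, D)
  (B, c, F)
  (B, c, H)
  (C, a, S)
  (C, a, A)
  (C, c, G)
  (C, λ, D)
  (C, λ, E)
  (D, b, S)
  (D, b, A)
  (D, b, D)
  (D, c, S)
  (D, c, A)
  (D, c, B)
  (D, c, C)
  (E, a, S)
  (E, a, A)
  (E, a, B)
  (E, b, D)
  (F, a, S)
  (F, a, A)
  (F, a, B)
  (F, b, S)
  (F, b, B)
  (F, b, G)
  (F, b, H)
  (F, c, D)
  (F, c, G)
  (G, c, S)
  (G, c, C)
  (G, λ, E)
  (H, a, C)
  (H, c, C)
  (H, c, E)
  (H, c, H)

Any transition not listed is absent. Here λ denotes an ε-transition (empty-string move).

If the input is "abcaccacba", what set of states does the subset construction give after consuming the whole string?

{S, A, B, C, D, E, G}

Start in {S}.
Read 'a': S→{C, G}; union {C, G}; ε-closure = {C, D, E, G}.
Read 'b': C→∅, D→{S, A, D}, E→{D}, G→∅; union {S, A, D}; ε-closure = {S, A, B, D}.
Read 'c': S→{D, E}, A→{C}, B→{D, F, H}, D→{S, A, B, C}; now {S, A, B, C, D, E, F, H}.
Read 'a': S→{C, G}, A→{S}, B→{E}, C→{S, A}, D→∅, E→{S, A, B}, F→{S, A, B}, H→{C}; union {S, A, B, C, E, G}; ε-closure = {S, A, B, C, D, E, G}.
Read 'c': S→{D, E}, A→{C}, B→{D, F, H}, C→{G}, D→{S, A, B, C}, E→∅, G→{S, C}; now {S, A, B, C, D, E, F, G, H}.
Read 'c': S→{D, E}, A→{C}, B→{D, F, H}, C→{G}, D→{S, A, B, C}, E→∅, F→{D, G}, G→{S, C}, H→{C, E, H}; now {S, A, B, C, D, E, F, G, H}.
Read 'a': S→{C, G}, A→{S}, B→{E}, C→{S, A}, D→∅, E→{S, A, B}, F→{S, A, B}, G→∅, H→{C}; union {S, A, B, C, E, G}; ε-closure = {S, A, B, C, D, E, G}.
Read 'c': S→{D, E}, A→{C}, B→{D, F, H}, C→{G}, D→{S, A, B, C}, E→∅, G→{S, C}; now {S, A, B, C, D, E, F, G, H}.
Read 'b': S→∅, A→{H}, B→{A, G}, C→∅, D→{S, A, D}, E→{D}, F→{S, B, G, H}, G→∅, H→∅; union {S, A, B, D, G, H}; ε-closure = {S, A, B, D, E, G, H}.
Read 'a': S→{C, G}, A→{S}, B→{E}, D→∅, E→{S, A, B}, G→∅, H→{C}; union {S, A, B, C, E, G}; ε-closure = {S, A, B, C, D, E, G}.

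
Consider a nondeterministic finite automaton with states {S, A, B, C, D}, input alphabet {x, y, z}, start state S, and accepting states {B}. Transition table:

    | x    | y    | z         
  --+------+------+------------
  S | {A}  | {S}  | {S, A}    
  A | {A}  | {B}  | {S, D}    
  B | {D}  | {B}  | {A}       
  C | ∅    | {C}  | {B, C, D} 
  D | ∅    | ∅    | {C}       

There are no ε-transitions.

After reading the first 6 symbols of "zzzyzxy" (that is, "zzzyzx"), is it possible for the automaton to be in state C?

No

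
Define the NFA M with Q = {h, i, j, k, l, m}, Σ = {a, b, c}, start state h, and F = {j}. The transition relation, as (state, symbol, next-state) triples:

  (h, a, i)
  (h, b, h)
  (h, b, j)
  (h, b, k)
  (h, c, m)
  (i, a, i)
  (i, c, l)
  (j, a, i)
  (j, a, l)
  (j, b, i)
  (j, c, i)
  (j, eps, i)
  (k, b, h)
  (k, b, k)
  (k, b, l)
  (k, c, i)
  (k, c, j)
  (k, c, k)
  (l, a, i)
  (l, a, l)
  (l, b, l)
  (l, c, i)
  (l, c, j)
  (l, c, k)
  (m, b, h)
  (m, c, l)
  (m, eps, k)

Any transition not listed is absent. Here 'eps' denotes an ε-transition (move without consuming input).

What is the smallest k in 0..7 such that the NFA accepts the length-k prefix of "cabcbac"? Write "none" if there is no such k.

none

Start in {h}.
Read 'c': h→{m}; union {m}; ε-closure = {k, m}.
Read 'a': k→∅, m→∅; now ∅.
The set is empty and remains empty for the remaining 5 symbols.
No reachable set along the way intersects F.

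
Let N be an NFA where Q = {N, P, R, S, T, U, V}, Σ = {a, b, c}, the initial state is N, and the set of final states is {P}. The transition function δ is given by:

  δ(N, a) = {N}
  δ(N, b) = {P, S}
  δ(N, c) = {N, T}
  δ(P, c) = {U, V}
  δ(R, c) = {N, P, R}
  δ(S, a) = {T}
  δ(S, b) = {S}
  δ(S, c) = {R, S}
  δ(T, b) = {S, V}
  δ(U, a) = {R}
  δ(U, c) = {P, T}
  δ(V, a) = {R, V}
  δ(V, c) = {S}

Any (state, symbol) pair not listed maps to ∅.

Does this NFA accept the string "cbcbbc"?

Start in {N}.
Read 'c': {N} → {N, T}.
Read 'b': {N, T} → {P, S, V}.
Read 'c': {P, S, V} → {R, S, U, V}.
Read 'b': {R, S, U, V} → {S}.
Read 'b': {S} → {S}.
Read 'c': {S} → {R, S}.
The final set {R, S} contains no accepting state.

No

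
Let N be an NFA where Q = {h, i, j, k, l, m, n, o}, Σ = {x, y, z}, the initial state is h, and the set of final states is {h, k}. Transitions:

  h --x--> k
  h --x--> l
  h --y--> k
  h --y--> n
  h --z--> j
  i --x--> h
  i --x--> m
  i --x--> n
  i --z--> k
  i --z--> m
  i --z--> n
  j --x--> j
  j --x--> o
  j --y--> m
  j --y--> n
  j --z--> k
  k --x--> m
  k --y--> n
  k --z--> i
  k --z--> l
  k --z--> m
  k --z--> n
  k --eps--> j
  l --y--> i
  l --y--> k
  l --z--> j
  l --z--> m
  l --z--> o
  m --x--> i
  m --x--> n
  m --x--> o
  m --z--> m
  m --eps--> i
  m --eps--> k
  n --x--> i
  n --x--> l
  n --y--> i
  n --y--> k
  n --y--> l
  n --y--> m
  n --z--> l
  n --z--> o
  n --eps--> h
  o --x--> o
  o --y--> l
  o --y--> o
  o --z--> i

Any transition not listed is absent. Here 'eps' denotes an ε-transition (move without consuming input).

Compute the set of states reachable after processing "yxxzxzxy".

{h, i, j, k, l, m, n, o}

Start in {h}.
Read 'y': {h} → {h, j, k, n}.
Read 'x': {h, j, k, n} → {i, j, k, l, m, o}.
Read 'x': {i, j, k, l, m, o} → {h, i, j, k, m, n, o}.
Read 'z': {h, i, j, k, m, n, o} → {h, i, j, k, l, m, n, o}.
Read 'x': {h, i, j, k, l, m, n, o} → {h, i, j, k, l, m, n, o}.
Read 'z': {h, i, j, k, l, m, n, o} → {h, i, j, k, l, m, n, o}.
Read 'x': {h, i, j, k, l, m, n, o} → {h, i, j, k, l, m, n, o}.
Read 'y': {h, i, j, k, l, m, n, o} → {h, i, j, k, l, m, n, o}.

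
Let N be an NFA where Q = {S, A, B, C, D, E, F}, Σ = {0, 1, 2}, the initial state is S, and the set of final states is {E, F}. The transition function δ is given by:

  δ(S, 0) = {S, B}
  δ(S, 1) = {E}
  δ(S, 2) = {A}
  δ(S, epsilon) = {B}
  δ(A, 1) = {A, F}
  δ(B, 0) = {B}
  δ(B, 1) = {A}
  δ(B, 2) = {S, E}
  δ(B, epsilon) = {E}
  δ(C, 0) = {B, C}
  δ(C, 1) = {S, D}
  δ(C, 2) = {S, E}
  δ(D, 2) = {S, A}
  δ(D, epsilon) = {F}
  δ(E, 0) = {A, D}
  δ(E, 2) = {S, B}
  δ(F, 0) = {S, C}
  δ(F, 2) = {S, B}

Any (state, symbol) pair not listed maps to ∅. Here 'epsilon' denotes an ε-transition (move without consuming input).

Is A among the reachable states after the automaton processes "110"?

No

Start: ε-closure({S}) = {S, B, E}.
Read '1': S→{E}, B→{A}, E→∅; now {A, E}.
Read '1': A→{A, F}, E→∅; now {A, F}.
Read '0': A→∅, F→{S, C}; union {S, C}; ε-closure = {S, B, C, E}.
State A is not in {S, B, C, E}.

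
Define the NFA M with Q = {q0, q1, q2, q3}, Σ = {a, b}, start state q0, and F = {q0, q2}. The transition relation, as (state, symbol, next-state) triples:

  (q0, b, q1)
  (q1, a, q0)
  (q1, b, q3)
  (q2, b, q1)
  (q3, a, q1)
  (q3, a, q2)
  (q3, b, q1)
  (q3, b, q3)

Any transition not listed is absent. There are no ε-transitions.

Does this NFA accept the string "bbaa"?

Start in {q0}.
Read 'b': q0→{q1}; now {q1}.
Read 'b': q1→{q3}; now {q3}.
Read 'a': q3→{q1, q2}; now {q1, q2}.
Read 'a': q1→{q0}, q2→∅; now {q0}.
The final set {q0} contains the accepting state q0.

Yes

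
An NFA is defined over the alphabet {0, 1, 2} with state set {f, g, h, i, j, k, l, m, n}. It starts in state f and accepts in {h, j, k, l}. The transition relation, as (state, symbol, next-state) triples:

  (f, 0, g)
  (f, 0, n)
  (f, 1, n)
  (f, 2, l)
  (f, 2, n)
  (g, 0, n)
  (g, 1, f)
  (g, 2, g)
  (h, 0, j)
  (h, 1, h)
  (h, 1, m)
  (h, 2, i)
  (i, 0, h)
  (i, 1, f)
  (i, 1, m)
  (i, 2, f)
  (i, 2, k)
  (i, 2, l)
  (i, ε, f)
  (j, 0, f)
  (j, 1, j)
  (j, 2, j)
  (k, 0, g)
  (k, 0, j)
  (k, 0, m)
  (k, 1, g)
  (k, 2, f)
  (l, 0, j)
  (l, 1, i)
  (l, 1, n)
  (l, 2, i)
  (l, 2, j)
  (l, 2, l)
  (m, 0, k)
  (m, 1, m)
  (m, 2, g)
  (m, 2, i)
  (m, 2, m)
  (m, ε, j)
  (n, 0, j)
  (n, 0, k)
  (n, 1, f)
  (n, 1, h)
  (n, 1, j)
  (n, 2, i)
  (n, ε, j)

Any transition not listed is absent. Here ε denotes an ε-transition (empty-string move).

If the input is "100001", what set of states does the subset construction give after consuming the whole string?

{f, g, h, j, m, n}

Start in {f}.
Read '1': {f} → {j, n}.
Read '0': {j, n} → {f, j, k}.
Read '0': {f, j, k} → {f, g, j, m, n}.
Read '0': {f, g, j, m, n} → {f, g, j, k, n}.
Read '0': {f, g, j, k, n} → {f, g, j, k, m, n}.
Read '1': {f, g, j, k, m, n} → {f, g, h, j, m, n}.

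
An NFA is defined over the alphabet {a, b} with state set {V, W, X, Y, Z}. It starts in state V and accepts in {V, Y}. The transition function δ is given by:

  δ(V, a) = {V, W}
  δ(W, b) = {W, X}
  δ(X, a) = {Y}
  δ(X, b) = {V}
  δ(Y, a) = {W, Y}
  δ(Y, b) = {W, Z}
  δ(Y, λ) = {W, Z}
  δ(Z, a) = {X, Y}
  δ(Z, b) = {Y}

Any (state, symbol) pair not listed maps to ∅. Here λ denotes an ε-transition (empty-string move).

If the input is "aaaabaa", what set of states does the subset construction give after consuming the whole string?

{W, X, Y, Z}

Start in {V}.
Read 'a': V→{V, W}; now {V, W}.
Read 'a': V→{V, W}, W→∅; now {V, W}.
Read 'a': V→{V, W}, W→∅; now {V, W}.
Read 'a': V→{V, W}, W→∅; now {V, W}.
Read 'b': V→∅, W→{W, X}; now {W, X}.
Read 'a': W→∅, X→{Y}; union {Y}; ε-closure = {W, Y, Z}.
Read 'a': W→∅, Y→{W, Y}, Z→{X, Y}; union {W, X, Y}; ε-closure = {W, X, Y, Z}.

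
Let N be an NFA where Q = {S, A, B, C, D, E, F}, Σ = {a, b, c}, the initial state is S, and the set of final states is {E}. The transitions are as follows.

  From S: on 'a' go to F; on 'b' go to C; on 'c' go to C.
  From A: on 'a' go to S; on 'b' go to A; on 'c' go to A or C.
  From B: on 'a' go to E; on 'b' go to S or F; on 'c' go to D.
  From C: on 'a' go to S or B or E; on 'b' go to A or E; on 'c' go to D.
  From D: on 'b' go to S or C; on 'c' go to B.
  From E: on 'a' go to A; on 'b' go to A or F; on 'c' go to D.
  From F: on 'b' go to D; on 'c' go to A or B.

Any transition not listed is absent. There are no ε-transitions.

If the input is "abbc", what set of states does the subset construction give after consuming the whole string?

{C, D}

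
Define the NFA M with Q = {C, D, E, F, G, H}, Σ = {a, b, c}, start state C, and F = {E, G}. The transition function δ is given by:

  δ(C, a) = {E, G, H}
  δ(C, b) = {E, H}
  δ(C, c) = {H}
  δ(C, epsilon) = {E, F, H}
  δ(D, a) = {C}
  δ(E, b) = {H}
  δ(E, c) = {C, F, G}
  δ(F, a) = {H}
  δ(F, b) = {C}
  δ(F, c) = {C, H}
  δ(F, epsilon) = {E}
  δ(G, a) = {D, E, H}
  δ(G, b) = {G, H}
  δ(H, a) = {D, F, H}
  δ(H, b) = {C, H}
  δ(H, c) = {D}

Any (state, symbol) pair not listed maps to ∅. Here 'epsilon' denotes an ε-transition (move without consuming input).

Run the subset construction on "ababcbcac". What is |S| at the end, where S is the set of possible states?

6

Start: ε-closure({C}) = {C, E, F, H}.
Read 'a': C→{E, G, H}, E→∅, F→{H}, H→{D, F, H}; now {D, E, F, G, H}.
Read 'b': D→∅, E→{H}, F→{C}, G→{G, H}, H→{C, H}; union {C, G, H}; ε-closure = {C, E, F, G, H}.
Read 'a': C→{E, G, H}, E→∅, F→{H}, G→{D, E, H}, H→{D, F, H}; now {D, E, F, G, H}.
Read 'b': D→∅, E→{H}, F→{C}, G→{G, H}, H→{C, H}; union {C, G, H}; ε-closure = {C, E, F, G, H}.
Read 'c': C→{H}, E→{C, F, G}, F→{C, H}, G→∅, H→{D}; union {C, D, F, G, H}; ε-closure = {C, D, E, F, G, H}.
Read 'b': C→{E, H}, D→∅, E→{H}, F→{C}, G→{G, H}, H→{C, H}; union {C, E, G, H}; ε-closure = {C, E, F, G, H}.
Read 'c': C→{H}, E→{C, F, G}, F→{C, H}, G→∅, H→{D}; union {C, D, F, G, H}; ε-closure = {C, D, E, F, G, H}.
Read 'a': C→{E, G, H}, D→{C}, E→∅, F→{H}, G→{D, E, H}, H→{D, F, H}; now {C, D, E, F, G, H}.
Read 'c': C→{H}, D→∅, E→{C, F, G}, F→{C, H}, G→∅, H→{D}; union {C, D, F, G, H}; ε-closure = {C, D, E, F, G, H}.
That set has 6 states.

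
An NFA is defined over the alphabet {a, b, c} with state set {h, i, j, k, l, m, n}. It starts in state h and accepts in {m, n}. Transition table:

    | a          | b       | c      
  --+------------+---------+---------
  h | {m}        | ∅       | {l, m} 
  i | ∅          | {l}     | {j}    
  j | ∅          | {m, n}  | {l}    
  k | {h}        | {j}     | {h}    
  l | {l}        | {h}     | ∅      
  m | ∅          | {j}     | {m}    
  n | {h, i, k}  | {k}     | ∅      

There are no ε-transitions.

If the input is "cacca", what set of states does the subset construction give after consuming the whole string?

Start in {h}.
Read 'c': {h} → {l, m}.
Read 'a': {l, m} → {l}.
Read 'c': {l} → ∅.
The set is empty and remains empty for the remaining 2 symbols.

∅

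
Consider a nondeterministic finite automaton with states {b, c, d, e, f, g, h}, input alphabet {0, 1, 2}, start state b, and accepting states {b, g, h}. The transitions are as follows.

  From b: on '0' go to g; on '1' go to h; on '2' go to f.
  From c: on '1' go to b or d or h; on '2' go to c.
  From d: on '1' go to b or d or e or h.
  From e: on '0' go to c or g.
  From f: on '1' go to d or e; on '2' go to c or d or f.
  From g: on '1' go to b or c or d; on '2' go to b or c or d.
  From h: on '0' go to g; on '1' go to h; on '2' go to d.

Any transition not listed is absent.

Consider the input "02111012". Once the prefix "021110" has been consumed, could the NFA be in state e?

Start in {b}.
Read '0': {b} → {g}.
Read '2': {g} → {b, c, d}.
Read '1': {b, c, d} → {b, d, e, h}.
Read '1': {b, d, e, h} → {b, d, e, h}.
Read '1': {b, d, e, h} → {b, d, e, h}.
Read '0': {b, d, e, h} → {c, g}.
State e is not in {c, g}.

No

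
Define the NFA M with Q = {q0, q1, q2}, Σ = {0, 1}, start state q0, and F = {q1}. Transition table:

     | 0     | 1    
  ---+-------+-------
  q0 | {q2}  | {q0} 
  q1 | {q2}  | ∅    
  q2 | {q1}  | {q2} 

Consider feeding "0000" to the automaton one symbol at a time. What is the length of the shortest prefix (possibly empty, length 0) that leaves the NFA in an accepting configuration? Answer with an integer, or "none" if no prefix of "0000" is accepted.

2

Start in {q0}.
Read '0': q0→{q2}; now {q2}.
Read '0': q2→{q1}; now {q1}.
None of the earlier sets intersect F, but {q1} does.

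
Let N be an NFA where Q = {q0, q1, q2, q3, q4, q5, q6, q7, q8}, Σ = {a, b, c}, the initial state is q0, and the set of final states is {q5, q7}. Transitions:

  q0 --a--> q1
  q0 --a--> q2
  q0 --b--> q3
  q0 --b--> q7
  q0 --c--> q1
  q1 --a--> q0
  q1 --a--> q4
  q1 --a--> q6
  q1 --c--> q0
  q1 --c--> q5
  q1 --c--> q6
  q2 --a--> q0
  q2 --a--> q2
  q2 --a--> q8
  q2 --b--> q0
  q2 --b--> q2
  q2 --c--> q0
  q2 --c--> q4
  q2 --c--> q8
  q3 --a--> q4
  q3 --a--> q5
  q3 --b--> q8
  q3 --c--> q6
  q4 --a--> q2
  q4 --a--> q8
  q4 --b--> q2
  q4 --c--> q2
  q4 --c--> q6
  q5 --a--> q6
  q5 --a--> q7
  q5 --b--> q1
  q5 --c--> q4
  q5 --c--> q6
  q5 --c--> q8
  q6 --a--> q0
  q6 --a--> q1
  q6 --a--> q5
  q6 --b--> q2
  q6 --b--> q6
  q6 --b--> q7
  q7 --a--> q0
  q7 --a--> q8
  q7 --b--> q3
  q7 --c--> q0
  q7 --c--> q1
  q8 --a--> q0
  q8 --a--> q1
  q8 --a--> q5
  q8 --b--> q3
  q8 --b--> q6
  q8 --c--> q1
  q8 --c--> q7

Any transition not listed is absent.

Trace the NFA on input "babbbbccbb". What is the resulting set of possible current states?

Start in {q0}.
Read 'b': q0→{q3, q7}; now {q3, q7}.
Read 'a': q3→{q4, q5}, q7→{q0, q8}; now {q0, q4, q5, q8}.
Read 'b': q0→{q3, q7}, q4→{q2}, q5→{q1}, q8→{q3, q6}; now {q1, q2, q3, q6, q7}.
Read 'b': q1→∅, q2→{q0, q2}, q3→{q8}, q6→{q2, q6, q7}, q7→{q3}; now {q0, q2, q3, q6, q7, q8}.
Read 'b': q0→{q3, q7}, q2→{q0, q2}, q3→{q8}, q6→{q2, q6, q7}, q7→{q3}, q8→{q3, q6}; now {q0, q2, q3, q6, q7, q8}.
Read 'b': q0→{q3, q7}, q2→{q0, q2}, q3→{q8}, q6→{q2, q6, q7}, q7→{q3}, q8→{q3, q6}; now {q0, q2, q3, q6, q7, q8}.
Read 'c': q0→{q1}, q2→{q0, q4, q8}, q3→{q6}, q6→∅, q7→{q0, q1}, q8→{q1, q7}; now {q0, q1, q4, q6, q7, q8}.
Read 'c': q0→{q1}, q1→{q0, q5, q6}, q4→{q2, q6}, q6→∅, q7→{q0, q1}, q8→{q1, q7}; now {q0, q1, q2, q5, q6, q7}.
Read 'b': q0→{q3, q7}, q1→∅, q2→{q0, q2}, q5→{q1}, q6→{q2, q6, q7}, q7→{q3}; now {q0, q1, q2, q3, q6, q7}.
Read 'b': q0→{q3, q7}, q1→∅, q2→{q0, q2}, q3→{q8}, q6→{q2, q6, q7}, q7→{q3}; now {q0, q2, q3, q6, q7, q8}.

{q0, q2, q3, q6, q7, q8}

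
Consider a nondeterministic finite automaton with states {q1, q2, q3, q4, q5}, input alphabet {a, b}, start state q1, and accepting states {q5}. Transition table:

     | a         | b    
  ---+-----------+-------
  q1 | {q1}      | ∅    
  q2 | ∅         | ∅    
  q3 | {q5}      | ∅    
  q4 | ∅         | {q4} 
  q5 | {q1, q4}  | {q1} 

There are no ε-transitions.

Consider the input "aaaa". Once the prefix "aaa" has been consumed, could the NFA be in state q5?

Start in {q1}.
Read 'a': q1→{q1}; now {q1}.
Read 'a': q1→{q1}; now {q1}.
Read 'a': q1→{q1}; now {q1}.
State q5 is not in {q1}.

No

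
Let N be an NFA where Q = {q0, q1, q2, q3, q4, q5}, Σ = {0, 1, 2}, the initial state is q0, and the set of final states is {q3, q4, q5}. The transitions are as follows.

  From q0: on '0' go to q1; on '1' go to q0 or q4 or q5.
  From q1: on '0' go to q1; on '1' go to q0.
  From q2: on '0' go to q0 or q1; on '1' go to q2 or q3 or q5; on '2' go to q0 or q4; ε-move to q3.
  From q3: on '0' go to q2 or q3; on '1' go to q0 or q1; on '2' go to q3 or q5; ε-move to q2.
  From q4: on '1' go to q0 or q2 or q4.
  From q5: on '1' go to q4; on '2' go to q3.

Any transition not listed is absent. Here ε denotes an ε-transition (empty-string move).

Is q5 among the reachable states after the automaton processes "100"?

No

Start in {q0}.
Read '1': {q0} → {q0, q4, q5}.
Read '0': {q0, q4, q5} → {q1}.
Read '0': {q1} → {q1}.
State q5 is not in {q1}.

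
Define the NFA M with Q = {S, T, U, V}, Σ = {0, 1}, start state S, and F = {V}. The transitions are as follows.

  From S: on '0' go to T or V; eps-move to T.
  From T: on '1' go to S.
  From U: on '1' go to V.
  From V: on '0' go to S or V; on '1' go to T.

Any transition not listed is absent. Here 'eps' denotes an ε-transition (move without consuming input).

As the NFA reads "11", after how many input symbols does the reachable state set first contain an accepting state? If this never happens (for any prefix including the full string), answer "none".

Start: ε-closure({S}) = {S, T}.
Read '1': S→∅, T→{S}; union {S}; ε-closure = {S, T}.
Read '1': S→∅, T→{S}; union {S}; ε-closure = {S, T}.
No reachable set along the way intersects F.

none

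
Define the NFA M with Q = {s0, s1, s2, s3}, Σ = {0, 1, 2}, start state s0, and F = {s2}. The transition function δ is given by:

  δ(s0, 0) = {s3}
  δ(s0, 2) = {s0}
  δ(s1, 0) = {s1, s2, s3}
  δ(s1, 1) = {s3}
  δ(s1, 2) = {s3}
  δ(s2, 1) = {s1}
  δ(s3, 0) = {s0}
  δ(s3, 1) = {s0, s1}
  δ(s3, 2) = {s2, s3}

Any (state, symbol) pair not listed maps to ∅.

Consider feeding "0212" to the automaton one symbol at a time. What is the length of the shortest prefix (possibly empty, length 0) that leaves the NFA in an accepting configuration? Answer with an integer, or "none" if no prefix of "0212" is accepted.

2

Start in {s0}.
Read '0': {s0} → {s3}.
Read '2': {s3} → {s2, s3}.
None of the earlier sets intersect F, but {s2, s3} does.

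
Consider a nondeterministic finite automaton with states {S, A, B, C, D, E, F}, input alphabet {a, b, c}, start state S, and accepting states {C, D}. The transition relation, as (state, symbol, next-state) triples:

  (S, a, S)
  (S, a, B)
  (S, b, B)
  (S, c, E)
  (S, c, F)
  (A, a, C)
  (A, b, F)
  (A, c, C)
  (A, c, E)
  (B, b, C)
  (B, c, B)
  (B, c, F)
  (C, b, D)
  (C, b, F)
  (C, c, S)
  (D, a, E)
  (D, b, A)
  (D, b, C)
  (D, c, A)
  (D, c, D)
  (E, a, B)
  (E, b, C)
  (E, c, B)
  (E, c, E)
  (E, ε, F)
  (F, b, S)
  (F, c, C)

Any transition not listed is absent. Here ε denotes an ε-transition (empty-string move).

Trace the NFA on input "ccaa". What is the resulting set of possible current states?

Start in {S}.
Read 'c': S→{E, F}; now {E, F}.
Read 'c': E→{B, E}, F→{C}; union {B, C, E}; ε-closure = {B, C, E, F}.
Read 'a': B→∅, C→∅, E→{B}, F→∅; now {B}.
Read 'a': B→∅; now ∅.

∅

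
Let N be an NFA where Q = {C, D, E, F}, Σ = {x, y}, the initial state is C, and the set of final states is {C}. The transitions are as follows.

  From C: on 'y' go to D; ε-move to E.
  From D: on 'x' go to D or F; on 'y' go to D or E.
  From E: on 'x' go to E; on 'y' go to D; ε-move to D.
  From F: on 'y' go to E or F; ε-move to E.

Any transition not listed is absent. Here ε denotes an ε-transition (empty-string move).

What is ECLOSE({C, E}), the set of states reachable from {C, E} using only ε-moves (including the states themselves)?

{C, D, E}

Begin with {C, E}.
ε-move E → D; add D.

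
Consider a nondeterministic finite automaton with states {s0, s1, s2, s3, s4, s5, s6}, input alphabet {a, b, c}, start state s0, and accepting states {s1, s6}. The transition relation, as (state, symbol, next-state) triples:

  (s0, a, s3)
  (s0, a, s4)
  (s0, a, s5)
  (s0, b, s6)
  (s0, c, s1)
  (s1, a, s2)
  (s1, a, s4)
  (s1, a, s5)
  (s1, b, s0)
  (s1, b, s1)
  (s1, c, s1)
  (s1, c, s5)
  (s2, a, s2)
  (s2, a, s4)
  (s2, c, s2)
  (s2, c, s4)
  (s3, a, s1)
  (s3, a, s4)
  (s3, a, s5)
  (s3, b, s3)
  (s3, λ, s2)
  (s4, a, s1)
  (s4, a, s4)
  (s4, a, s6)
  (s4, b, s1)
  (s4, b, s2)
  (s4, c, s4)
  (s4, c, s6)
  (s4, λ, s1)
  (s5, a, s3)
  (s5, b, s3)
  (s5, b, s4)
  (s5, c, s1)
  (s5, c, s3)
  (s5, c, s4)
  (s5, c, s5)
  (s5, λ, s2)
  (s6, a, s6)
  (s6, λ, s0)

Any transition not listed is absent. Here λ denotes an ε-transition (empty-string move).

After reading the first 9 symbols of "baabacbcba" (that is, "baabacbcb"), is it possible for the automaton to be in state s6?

Start in {s0}.
Read 'b': s0→{s6}; union {s6}; ε-closure = {s0, s6}.
Read 'a': s0→{s3, s4, s5}, s6→{s6}; union {s3, s4, s5, s6}; ε-closure = {s0, s1, s2, s3, s4, s5, s6}.
Read 'a': s0→{s3, s4, s5}, s1→{s2, s4, s5}, s2→{s2, s4}, s3→{s1, s4, s5}, s4→{s1, s4, s6}, s5→{s3}, s6→{s6}; union {s1, s2, s3, s4, s5, s6}; ε-closure = {s0, s1, s2, s3, s4, s5, s6}.
Read 'b': s0→{s6}, s1→{s0, s1}, s2→∅, s3→{s3}, s4→{s1, s2}, s5→{s3, s4}, s6→∅; now {s0, s1, s2, s3, s4, s6}.
Read 'a': s0→{s3, s4, s5}, s1→{s2, s4, s5}, s2→{s2, s4}, s3→{s1, s4, s5}, s4→{s1, s4, s6}, s6→{s6}; union {s1, s2, s3, s4, s5, s6}; ε-closure = {s0, s1, s2, s3, s4, s5, s6}.
Read 'c': s0→{s1}, s1→{s1, s5}, s2→{s2, s4}, s3→∅, s4→{s4, s6}, s5→{s1, s3, s4, s5}, s6→∅; union {s1, s2, s3, s4, s5, s6}; ε-closure = {s0, s1, s2, s3, s4, s5, s6}.
Read 'b': s0→{s6}, s1→{s0, s1}, s2→∅, s3→{s3}, s4→{s1, s2}, s5→{s3, s4}, s6→∅; now {s0, s1, s2, s3, s4, s6}.
Read 'c': s0→{s1}, s1→{s1, s5}, s2→{s2, s4}, s3→∅, s4→{s4, s6}, s6→∅; union {s1, s2, s4, s5, s6}; ε-closure = {s0, s1, s2, s4, s5, s6}.
Read 'b': s0→{s6}, s1→{s0, s1}, s2→∅, s4→{s1, s2}, s5→{s3, s4}, s6→∅; now {s0, s1, s2, s3, s4, s6}.
State s6 is in {s0, s1, s2, s3, s4, s6}.

Yes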